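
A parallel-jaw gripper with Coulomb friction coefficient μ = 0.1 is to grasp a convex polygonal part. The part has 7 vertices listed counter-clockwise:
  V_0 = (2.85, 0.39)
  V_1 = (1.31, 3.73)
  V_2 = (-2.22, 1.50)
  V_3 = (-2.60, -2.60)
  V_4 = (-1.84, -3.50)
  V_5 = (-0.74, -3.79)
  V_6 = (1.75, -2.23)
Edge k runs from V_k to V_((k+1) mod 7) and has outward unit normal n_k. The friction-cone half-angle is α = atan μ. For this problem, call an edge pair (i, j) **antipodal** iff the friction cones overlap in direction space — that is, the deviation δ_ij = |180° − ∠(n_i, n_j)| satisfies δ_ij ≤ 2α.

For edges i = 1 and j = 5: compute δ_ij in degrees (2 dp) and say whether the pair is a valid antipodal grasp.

δ = 0.21°, valid

α = atan 0.1 = 5.71°;  2α = 11.42°
edge 1: e_1 = (-3.53, -2.23);  n_1 = (-0.5341, +0.8454)
edge 5: e_5 = (+2.49, +1.56);  n_5 = (+0.5309, -0.8474)
∠(n_1, n_5) = 179.79°
δ = |180° − 179.79°| = 0.21°
0.21° ≤ 2α = 11.42°  →  valid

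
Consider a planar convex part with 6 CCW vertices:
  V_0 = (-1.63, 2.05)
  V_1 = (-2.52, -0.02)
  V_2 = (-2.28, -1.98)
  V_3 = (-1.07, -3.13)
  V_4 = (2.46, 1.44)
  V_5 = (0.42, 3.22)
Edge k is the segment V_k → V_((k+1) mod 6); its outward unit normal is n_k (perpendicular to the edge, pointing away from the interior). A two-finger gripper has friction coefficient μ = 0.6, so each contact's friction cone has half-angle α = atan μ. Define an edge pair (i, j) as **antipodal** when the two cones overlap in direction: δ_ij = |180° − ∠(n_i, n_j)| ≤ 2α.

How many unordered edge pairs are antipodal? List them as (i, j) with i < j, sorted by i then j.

count = 5; pairs: (0,3), (1,3), (1,4), (2,4), (3,5)

α = atan 0.6 = 30.96°;  2α = 61.93°
n_0 = (-0.9187, +0.3950)
n_1 = (-0.9926, -0.1215)
n_2 = (-0.6889, -0.7248)
n_3 = (+0.7914, -0.6113)
n_4 = (+0.6575, +0.7535)
n_5 = (-0.4957, +0.8685)
  (0,1): δ = 149.75°  ·
  (0,2): δ = 110.28°  ·
  (0,3): δ = 14.42°  ✓
  (0,4): δ = 72.16°  ·
  (0,5): δ = 142.98°  ·
  (1,2): δ = 140.52°  ·
  (1,3): δ = 44.66°  ✓
  (1,4): δ = 41.91°  ✓
  (1,5): δ = 112.73°  ·
  (2,3): δ = 84.14°  ·
  (2,4): δ = 2.44°  ✓
  (2,5): δ = 73.26°  ·
  (3,4): δ = 93.42°  ·
  (3,5): δ = 22.60°  ✓
  (4,5): δ = 109.18°  ·
antipodal pairs: 5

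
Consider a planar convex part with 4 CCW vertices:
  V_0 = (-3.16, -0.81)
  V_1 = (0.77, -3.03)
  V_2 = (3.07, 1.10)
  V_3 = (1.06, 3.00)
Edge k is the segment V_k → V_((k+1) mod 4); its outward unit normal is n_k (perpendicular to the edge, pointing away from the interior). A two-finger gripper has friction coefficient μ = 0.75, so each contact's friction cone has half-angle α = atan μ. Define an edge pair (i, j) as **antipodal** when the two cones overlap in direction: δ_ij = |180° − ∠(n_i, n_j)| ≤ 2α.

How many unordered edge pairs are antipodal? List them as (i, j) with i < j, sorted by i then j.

α = atan 0.75 = 36.87°;  2α = 73.74°
n_0 = (-0.4918, -0.8707)
n_1 = (+0.8737, -0.4865)
n_2 = (+0.6869, +0.7267)
n_3 = (-0.6701, +0.7422)
  (0,1): δ = 89.65°  ·
  (0,2): δ = 13.93°  ✓
  (0,3): δ = 71.54°  ✓
  (1,2): δ = 104.28°  ·
  (1,3): δ = 18.81°  ✓
  (2,3): δ = 94.53°  ·
antipodal pairs: 3

count = 3; pairs: (0,2), (0,3), (1,3)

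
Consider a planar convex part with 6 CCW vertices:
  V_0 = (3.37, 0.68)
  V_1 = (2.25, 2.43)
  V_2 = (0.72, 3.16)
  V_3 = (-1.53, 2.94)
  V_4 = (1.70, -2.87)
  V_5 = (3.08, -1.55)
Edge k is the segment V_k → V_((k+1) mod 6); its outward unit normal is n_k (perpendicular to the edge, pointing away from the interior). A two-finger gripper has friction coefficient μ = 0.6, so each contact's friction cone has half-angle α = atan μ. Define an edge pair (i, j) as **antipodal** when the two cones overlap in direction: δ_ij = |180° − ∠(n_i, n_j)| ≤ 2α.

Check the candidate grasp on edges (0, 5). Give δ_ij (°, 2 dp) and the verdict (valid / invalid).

δ = 139.97°, invalid

α = atan 0.6 = 30.96°;  2α = 61.93°
edge 0: e_0 = (-1.12, +1.75);  n_0 = (+0.8423, +0.5391)
edge 5: e_5 = (+0.29, +2.23);  n_5 = (+0.9916, -0.1290)
∠(n_0, n_5) = 40.03°
δ = |180° − 40.03°| = 139.97°
139.97° > 2α = 61.93°  →  invalid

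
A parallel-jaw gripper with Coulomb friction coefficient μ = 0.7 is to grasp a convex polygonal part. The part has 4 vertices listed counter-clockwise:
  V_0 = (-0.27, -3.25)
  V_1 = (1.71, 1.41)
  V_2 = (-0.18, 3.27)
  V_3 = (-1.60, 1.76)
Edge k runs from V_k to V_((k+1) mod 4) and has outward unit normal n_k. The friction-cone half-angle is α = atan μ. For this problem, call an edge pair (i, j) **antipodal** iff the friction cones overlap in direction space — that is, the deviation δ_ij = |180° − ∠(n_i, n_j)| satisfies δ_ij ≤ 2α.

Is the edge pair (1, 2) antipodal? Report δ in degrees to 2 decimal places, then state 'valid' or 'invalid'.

α = atan 0.7 = 34.99°;  2α = 69.98°
edge 1: e_1 = (-1.89, +1.86);  n_1 = (+0.7014, +0.7127)
edge 2: e_2 = (-1.42, -1.51);  n_2 = (-0.7285, +0.6851)
∠(n_1, n_2) = 91.30°
δ = |180° − 91.30°| = 88.70°
88.70° > 2α = 69.98°  →  invalid

δ = 88.70°, invalid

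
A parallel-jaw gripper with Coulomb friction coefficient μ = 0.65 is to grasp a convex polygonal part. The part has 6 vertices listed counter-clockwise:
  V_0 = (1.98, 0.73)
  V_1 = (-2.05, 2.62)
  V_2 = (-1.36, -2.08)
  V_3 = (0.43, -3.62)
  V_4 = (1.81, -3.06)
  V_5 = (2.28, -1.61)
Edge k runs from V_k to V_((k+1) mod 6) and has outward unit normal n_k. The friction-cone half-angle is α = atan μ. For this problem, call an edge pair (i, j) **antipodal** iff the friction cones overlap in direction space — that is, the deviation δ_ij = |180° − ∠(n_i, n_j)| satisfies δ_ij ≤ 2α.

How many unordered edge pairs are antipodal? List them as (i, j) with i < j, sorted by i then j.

count = 6; pairs: (0,1), (0,2), (0,3), (1,4), (1,5), (2,5)

α = atan 0.65 = 33.02°;  2α = 66.05°
n_0 = (+0.4246, +0.9054)
n_1 = (-0.9894, -0.1453)
n_2 = (-0.6522, -0.7581)
n_3 = (+0.3760, -0.9266)
n_4 = (+0.9513, -0.3083)
n_5 = (+0.9919, +0.1272)
  (0,1): δ = 56.52°  ✓
  (0,2): δ = 15.58°  ✓
  (0,3): δ = 47.21°  ✓
  (0,4): δ = 97.17°  ·
  (0,5): δ = 122.43°  ·
  (1,2): δ = 139.06°  ·
  (1,3): δ = 76.26°  ·
  (1,4): δ = 26.31°  ✓
  (1,5): δ = 1.05°  ✓
  (2,3): δ = 117.21°  ·
  (2,4): δ = 67.25°  ·
  (2,5): δ = 41.99°  ✓
  (3,4): δ = 130.05°  ·
  (3,5): δ = 104.78°  ·
  (4,5): δ = 154.73°  ·
antipodal pairs: 6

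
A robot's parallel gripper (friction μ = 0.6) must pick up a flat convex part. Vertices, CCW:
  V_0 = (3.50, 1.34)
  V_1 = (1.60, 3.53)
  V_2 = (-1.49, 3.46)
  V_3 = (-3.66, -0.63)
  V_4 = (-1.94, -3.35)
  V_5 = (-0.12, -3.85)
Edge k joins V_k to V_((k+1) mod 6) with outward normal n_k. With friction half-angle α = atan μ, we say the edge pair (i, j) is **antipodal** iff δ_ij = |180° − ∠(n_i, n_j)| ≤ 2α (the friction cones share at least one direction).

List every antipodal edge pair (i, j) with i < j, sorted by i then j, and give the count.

count = 6; pairs: (0,3), (0,4), (1,3), (1,4), (1,5), (2,5)

α = atan 0.6 = 30.96°;  2α = 61.93°
n_0 = (+0.7553, +0.6553)
n_1 = (-0.0226, +0.9997)
n_2 = (-0.8834, +0.4687)
n_3 = (-0.8452, -0.5345)
n_4 = (-0.2649, -0.9643)
n_5 = (+0.8202, -0.5721)
  (0,1): δ = 129.65°  ·
  (0,2): δ = 68.89°  ·
  (0,3): δ = 8.64°  ✓
  (0,4): δ = 33.69°  ✓
  (0,5): δ = 104.16°  ·
  (1,2): δ = 119.25°  ·
  (1,3): δ = 58.99°  ✓
  (1,4): δ = 16.66°  ✓
  (1,5): δ = 53.81°  ✓
  (2,3): δ = 119.74°  ·
  (2,4): δ = 77.41°  ·
  (2,5): δ = 6.95°  ✓
  (3,4): δ = 137.67°  ·
  (3,5): δ = 67.20°  ·
  (4,5): δ = 109.53°  ·
antipodal pairs: 6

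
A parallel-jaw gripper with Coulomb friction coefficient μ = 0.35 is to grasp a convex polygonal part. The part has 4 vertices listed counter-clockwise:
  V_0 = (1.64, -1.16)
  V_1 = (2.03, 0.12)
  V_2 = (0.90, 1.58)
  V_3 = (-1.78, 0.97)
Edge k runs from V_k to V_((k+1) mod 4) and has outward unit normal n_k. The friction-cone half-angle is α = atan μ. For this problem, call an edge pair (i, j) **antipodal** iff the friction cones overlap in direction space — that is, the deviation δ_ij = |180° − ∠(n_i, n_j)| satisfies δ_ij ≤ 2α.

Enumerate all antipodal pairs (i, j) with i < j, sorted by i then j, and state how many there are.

α = atan 0.35 = 19.29°;  2α = 38.58°
n_0 = (+0.9566, -0.2915)
n_1 = (+0.7908, +0.6121)
n_2 = (-0.2219, +0.9751)
n_3 = (-0.5287, -0.8488)
  (0,1): δ = 125.32°  ·
  (0,2): δ = 60.23°  ·
  (0,3): δ = 75.03°  ·
  (1,2): δ = 114.92°  ·
  (1,3): δ = 20.35°  ✓
  (2,3): δ = 44.74°  ·
antipodal pairs: 1

count = 1; pairs: (1,3)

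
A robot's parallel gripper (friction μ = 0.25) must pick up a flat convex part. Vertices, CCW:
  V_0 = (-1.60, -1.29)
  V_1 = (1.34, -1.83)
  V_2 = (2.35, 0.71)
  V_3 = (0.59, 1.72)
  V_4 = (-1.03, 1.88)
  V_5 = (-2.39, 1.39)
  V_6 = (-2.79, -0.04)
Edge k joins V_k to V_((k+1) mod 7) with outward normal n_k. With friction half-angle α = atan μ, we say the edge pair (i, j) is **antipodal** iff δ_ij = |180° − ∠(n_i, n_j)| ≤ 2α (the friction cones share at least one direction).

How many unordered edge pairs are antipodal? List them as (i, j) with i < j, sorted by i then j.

α = atan 0.25 = 14.04°;  2α = 28.07°
n_0 = (-0.1807, -0.9835)
n_1 = (+0.9292, -0.3695)
n_2 = (+0.4977, +0.8673)
n_3 = (+0.0983, +0.9952)
n_4 = (-0.3390, +0.9408)
n_5 = (-0.9630, +0.2694)
n_6 = (-0.7243, -0.6895)
  (0,1): δ = 101.28°  ·
  (0,2): δ = 19.44°  ✓
  (0,3): δ = 4.77°  ✓
  (0,4): δ = 30.22°  ·
  (0,5): δ = 84.78°  ·
  (0,6): δ = 144.00°  ·
  (1,2): δ = 98.17°  ·
  (1,3): δ = 73.96°  ·
  (1,4): δ = 48.50°  ·
  (1,5): δ = 6.06°  ✓
  (1,6): δ = 65.28°  ·
  (2,3): δ = 155.79°  ·
  (2,4): δ = 130.34°  ·
  (2,5): δ = 75.78°  ·
  (2,6): δ = 16.56°  ✓
  (3,4): δ = 154.55°  ·
  (3,5): δ = 99.99°  ·
  (3,6): δ = 40.77°  ·
  (4,5): δ = 125.44°  ·
  (4,6): δ = 66.22°  ·
  (5,6): δ = 120.78°  ·
antipodal pairs: 4

count = 4; pairs: (0,2), (0,3), (1,5), (2,6)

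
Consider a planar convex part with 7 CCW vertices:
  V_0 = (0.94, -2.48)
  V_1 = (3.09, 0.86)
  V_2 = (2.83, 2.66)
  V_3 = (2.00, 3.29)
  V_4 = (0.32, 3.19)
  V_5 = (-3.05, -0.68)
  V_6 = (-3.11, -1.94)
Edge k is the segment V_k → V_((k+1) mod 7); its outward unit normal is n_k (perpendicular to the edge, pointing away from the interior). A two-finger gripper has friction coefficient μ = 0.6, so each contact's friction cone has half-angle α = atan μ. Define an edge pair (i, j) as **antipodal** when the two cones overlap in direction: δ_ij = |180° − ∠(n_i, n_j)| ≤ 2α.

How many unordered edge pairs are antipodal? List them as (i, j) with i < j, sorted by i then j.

count = 9; pairs: (0,3), (0,4), (0,5), (1,4), (1,5), (2,5), (2,6), (3,6), (4,6)

α = atan 0.6 = 30.96°;  2α = 61.93°
n_0 = (+0.8409, -0.5413)
n_1 = (+0.9897, +0.1430)
n_2 = (+0.6046, +0.7965)
n_3 = (-0.0594, +0.9982)
n_4 = (-0.7541, +0.6567)
n_5 = (-0.9989, +0.0476)
n_6 = (-0.1322, -0.9912)
  (0,1): δ = 139.01°  ·
  (0,2): δ = 94.43°  ·
  (0,3): δ = 53.82°  ✓
  (0,4): δ = 8.28°  ✓
  (0,5): δ = 30.04°  ✓
  (0,6): δ = 115.18°  ·
  (1,2): δ = 135.42°  ·
  (1,3): δ = 94.81°  ·
  (1,4): δ = 49.27°  ✓
  (1,5): δ = 10.95°  ✓
  (1,6): δ = 74.19°  ·
  (2,3): δ = 139.39°  ·
  (2,4): δ = 93.85°  ·
  (2,5): δ = 55.53°  ✓
  (2,6): δ = 29.61°  ✓
  (3,4): δ = 134.46°  ·
  (3,5): δ = 96.13°  ·
  (3,6): δ = 11.00°  ✓
  (4,5): δ = 141.68°  ·
  (4,6): δ = 56.55°  ✓
  (5,6): δ = 94.87°  ·
antipodal pairs: 9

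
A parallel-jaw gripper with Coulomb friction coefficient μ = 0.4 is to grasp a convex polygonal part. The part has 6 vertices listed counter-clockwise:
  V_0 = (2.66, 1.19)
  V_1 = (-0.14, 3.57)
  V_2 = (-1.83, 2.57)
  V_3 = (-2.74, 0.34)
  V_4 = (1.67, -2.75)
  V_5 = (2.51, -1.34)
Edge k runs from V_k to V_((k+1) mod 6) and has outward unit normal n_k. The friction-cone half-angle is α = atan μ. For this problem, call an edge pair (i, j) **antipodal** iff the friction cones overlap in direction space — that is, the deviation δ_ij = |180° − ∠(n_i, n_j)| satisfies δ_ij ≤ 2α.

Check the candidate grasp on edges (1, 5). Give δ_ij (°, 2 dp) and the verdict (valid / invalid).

α = atan 0.4 = 21.80°;  2α = 43.60°
edge 1: e_1 = (-1.69, -1.00);  n_1 = (-0.5092, +0.8606)
edge 5: e_5 = (+0.15, +2.53);  n_5 = (+0.9982, -0.0592)
∠(n_1, n_5) = 124.01°
δ = |180° − 124.01°| = 55.99°
55.99° > 2α = 43.60°  →  invalid

δ = 55.99°, invalid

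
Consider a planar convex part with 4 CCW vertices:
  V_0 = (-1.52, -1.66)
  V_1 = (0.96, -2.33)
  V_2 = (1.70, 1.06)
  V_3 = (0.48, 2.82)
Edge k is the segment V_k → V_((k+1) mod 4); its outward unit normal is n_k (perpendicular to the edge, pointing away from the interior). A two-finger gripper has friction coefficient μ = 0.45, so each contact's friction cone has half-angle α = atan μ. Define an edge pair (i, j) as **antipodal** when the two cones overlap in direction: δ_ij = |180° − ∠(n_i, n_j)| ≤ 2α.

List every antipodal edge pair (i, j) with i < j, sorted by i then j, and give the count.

count = 2; pairs: (0,2), (1,3)

α = atan 0.45 = 24.23°;  2α = 48.46°
n_0 = (-0.2608, -0.9654)
n_1 = (+0.9770, -0.2133)
n_2 = (+0.8219, +0.5697)
n_3 = (-0.9131, +0.4077)
  (0,1): δ = 87.20°  ·
  (0,2): δ = 40.15°  ✓
  (0,3): δ = 81.06°  ·
  (1,2): δ = 132.96°  ·
  (1,3): δ = 11.74°  ✓
  (2,3): δ = 58.79°  ·
antipodal pairs: 2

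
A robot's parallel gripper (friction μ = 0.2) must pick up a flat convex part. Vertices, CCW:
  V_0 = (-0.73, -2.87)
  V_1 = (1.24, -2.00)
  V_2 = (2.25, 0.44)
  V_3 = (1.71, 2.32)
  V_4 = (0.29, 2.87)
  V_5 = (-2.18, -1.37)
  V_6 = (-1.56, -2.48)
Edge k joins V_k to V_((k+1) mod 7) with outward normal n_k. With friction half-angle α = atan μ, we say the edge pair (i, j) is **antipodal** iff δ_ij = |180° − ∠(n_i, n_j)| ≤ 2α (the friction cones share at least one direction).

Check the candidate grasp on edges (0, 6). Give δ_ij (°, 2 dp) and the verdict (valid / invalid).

α = atan 0.2 = 11.31°;  2α = 22.62°
edge 0: e_0 = (+1.97, +0.87);  n_0 = (+0.4040, -0.9148)
edge 6: e_6 = (+0.83, -0.39);  n_6 = (-0.4253, -0.9051)
∠(n_0, n_6) = 49.00°
δ = |180° − 49.00°| = 131.00°
131.00° > 2α = 22.62°  →  invalid

δ = 131.00°, invalid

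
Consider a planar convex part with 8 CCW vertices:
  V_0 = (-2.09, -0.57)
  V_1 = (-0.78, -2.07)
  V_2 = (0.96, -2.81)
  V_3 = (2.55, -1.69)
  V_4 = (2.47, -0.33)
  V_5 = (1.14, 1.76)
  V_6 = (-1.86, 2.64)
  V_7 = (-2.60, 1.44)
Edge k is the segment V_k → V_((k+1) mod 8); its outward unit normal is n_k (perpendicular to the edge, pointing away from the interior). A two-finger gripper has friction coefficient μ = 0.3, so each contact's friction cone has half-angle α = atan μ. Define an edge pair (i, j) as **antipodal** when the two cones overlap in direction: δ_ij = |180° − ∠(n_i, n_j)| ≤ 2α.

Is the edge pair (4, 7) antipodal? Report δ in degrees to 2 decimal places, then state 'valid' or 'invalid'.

α = atan 0.3 = 16.70°;  2α = 33.40°
edge 4: e_4 = (-1.33, +2.09);  n_4 = (+0.8437, +0.5369)
edge 7: e_7 = (+0.51, -2.01);  n_7 = (-0.9693, -0.2459)
∠(n_4, n_7) = 161.77°
δ = |180° − 161.77°| = 18.23°
18.23° ≤ 2α = 33.40°  →  valid

δ = 18.23°, valid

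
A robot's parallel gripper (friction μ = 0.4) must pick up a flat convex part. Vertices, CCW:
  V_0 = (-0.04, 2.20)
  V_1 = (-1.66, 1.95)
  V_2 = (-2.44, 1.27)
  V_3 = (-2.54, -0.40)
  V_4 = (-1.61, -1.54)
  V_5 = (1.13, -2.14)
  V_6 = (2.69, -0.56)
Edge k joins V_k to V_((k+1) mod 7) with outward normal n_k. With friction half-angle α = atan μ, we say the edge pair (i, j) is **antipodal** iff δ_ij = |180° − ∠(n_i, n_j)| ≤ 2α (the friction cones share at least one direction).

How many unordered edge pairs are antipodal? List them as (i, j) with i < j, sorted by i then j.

α = atan 0.4 = 21.80°;  2α = 43.60°
n_0 = (-0.1525, +0.9883)
n_1 = (-0.6571, +0.7538)
n_2 = (-0.9982, +0.0598)
n_3 = (-0.7749, -0.6321)
n_4 = (-0.2139, -0.9769)
n_5 = (+0.7116, -0.7026)
n_6 = (+0.7110, +0.7032)
  (0,1): δ = 147.69°  ·
  (0,2): δ = 102.20°  ·
  (0,3): δ = 59.57°  ·
  (0,4): δ = 21.12°  ✓
  (0,5): δ = 36.59°  ✓
  (0,6): δ = 125.91°  ·
  (1,2): δ = 134.51°  ·
  (1,3): δ = 91.87°  ·
  (1,4): δ = 53.43°  ·
  (1,5): δ = 4.28°  ✓
  (1,6): δ = 93.61°  ·
  (2,3): δ = 137.37°  ·
  (2,4): δ = 98.92°  ·
  (2,5): δ = 41.21°  ✓
  (2,6): δ = 48.11°  ·
  (3,4): δ = 141.56°  ·
  (3,5): δ = 83.84°  ·
  (3,6): δ = 5.48°  ✓
  (4,5): δ = 122.28°  ·
  (4,6): δ = 32.96°  ✓
  (5,6): δ = 90.68°  ·
antipodal pairs: 6

count = 6; pairs: (0,4), (0,5), (1,5), (2,5), (3,6), (4,6)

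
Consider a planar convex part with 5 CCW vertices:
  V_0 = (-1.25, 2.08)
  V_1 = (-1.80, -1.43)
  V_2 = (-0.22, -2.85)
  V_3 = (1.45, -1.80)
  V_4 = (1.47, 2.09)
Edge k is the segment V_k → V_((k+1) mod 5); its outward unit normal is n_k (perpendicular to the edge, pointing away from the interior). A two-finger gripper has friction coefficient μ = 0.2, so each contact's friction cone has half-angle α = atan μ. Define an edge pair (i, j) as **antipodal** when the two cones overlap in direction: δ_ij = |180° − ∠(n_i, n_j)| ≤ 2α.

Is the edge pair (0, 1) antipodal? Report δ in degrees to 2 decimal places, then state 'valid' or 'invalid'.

α = atan 0.2 = 11.31°;  2α = 22.62°
edge 0: e_0 = (-0.55, -3.51);  n_0 = (-0.9879, +0.1548)
edge 1: e_1 = (+1.58, -1.42);  n_1 = (-0.6684, -0.7438)
∠(n_0, n_1) = 56.96°
δ = |180° − 56.96°| = 123.04°
123.04° > 2α = 22.62°  →  invalid

δ = 123.04°, invalid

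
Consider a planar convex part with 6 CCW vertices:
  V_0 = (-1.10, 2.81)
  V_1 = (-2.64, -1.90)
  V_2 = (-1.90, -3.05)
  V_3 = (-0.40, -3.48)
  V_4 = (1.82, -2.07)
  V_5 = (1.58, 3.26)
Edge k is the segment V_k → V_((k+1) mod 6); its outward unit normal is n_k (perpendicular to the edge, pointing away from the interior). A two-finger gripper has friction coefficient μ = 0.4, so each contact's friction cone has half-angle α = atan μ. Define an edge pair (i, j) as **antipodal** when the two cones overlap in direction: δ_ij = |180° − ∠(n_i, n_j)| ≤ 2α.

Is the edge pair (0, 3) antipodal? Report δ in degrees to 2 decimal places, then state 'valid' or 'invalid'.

α = atan 0.4 = 21.80°;  2α = 43.60°
edge 0: e_0 = (-1.54, -4.71);  n_0 = (-0.9505, +0.3108)
edge 3: e_3 = (+2.22, +1.41);  n_3 = (+0.5361, -0.8441)
∠(n_0, n_3) = 140.53°
δ = |180° − 140.53°| = 39.47°
39.47° ≤ 2α = 43.60°  →  valid

δ = 39.47°, valid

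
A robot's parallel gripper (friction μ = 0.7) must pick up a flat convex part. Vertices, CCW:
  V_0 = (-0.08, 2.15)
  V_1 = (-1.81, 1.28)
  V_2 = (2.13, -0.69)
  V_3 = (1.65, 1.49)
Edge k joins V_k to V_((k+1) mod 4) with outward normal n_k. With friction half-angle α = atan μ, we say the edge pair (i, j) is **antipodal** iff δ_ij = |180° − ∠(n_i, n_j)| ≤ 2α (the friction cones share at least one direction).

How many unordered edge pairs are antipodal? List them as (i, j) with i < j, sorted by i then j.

α = atan 0.7 = 34.99°;  2α = 69.98°
n_0 = (-0.4493, +0.8934)
n_1 = (-0.4472, -0.8944)
n_2 = (+0.9766, +0.2150)
n_3 = (+0.3564, +0.9343)
  (0,1): δ = 53.26°  ✓
  (0,2): δ = 75.72°  ·
  (0,3): δ = 132.42°  ·
  (1,2): δ = 51.02°  ✓
  (1,3): δ = 5.68°  ✓
  (2,3): δ = 123.30°  ·
antipodal pairs: 3

count = 3; pairs: (0,1), (1,2), (1,3)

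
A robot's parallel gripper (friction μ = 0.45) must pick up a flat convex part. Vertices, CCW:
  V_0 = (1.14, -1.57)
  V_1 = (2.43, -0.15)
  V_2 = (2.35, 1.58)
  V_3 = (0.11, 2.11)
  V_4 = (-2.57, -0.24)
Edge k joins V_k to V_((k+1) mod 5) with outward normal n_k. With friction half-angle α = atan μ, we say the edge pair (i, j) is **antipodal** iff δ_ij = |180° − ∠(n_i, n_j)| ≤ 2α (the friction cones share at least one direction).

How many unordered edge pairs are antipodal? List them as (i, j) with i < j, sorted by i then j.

count = 2; pairs: (0,3), (2,4)

α = atan 0.45 = 24.23°;  2α = 48.46°
n_0 = (+0.7402, -0.6724)
n_1 = (+0.9989, +0.0462)
n_2 = (+0.2302, +0.9731)
n_3 = (-0.6593, +0.7519)
n_4 = (-0.3375, -0.9413)
  (0,1): δ = 135.10°  ·
  (0,2): δ = 61.06°  ·
  (0,3): δ = 6.50°  ✓
  (0,4): δ = 112.53°  ·
  (1,2): δ = 105.96°  ·
  (1,3): δ = 51.40°  ·
  (1,4): δ = 67.63°  ·
  (2,3): δ = 125.44°  ·
  (2,4): δ = 6.41°  ✓
  (3,4): δ = 60.97°  ·
antipodal pairs: 2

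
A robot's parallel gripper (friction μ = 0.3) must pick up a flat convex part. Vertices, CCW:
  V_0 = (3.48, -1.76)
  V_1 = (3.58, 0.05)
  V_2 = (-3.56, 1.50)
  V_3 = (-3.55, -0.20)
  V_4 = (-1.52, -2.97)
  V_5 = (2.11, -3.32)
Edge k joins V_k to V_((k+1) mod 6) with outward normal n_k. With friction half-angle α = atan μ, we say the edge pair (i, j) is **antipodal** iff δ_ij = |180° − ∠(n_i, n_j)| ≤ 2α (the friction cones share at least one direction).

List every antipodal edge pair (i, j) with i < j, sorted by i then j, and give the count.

count = 2; pairs: (0,2), (1,4)

α = atan 0.3 = 16.70°;  2α = 33.40°
n_0 = (+0.9985, -0.0552)
n_1 = (+0.1990, +0.9800)
n_2 = (-1.0000, -0.0059)
n_3 = (-0.8066, -0.5911)
n_4 = (-0.0960, -0.9954)
n_5 = (+0.7514, -0.6599)
  (0,1): δ = 98.32°  ·
  (0,2): δ = 3.50°  ✓
  (0,3): δ = 39.40°  ·
  (0,4): δ = 87.65°  ·
  (0,5): δ = 141.87°  ·
  (1,2): δ = 78.18°  ·
  (1,3): δ = 42.28°  ·
  (1,4): δ = 5.97°  ✓
  (1,5): δ = 60.19°  ·
  (2,3): δ = 144.10°  ·
  (2,4): δ = 95.84°  ·
  (2,5): δ = 41.63°  ·
  (3,4): δ = 131.74°  ·
  (3,5): δ = 77.53°  ·
  (4,5): δ = 125.78°  ·
antipodal pairs: 2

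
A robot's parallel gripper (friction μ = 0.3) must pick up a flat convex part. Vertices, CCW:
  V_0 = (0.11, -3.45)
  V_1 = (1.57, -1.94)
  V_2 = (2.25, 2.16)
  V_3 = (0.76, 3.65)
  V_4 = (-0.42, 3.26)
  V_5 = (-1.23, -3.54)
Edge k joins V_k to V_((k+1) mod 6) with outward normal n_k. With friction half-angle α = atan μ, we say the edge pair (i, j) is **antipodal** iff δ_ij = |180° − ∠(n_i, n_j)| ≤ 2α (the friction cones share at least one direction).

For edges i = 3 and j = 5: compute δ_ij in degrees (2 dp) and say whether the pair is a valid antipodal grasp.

δ = 14.45°, valid

α = atan 0.3 = 16.70°;  2α = 33.40°
edge 3: e_3 = (-1.18, -0.39);  n_3 = (-0.3138, +0.9495)
edge 5: e_5 = (+1.34, +0.09);  n_5 = (+0.0670, -0.9978)
∠(n_3, n_5) = 165.55°
δ = |180° − 165.55°| = 14.45°
14.45° ≤ 2α = 33.40°  →  valid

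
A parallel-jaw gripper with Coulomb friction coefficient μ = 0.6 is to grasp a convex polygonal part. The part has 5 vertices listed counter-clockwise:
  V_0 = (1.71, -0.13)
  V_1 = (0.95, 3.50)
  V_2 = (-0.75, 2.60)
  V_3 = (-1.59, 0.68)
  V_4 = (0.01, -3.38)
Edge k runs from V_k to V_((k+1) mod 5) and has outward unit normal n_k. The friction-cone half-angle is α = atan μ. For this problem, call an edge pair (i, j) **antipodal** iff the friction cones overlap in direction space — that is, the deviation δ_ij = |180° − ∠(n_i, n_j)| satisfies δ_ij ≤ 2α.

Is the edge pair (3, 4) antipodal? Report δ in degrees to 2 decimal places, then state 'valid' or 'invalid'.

δ = 49.12°, valid

α = atan 0.6 = 30.96°;  2α = 61.93°
edge 3: e_3 = (+1.60, -4.06);  n_3 = (-0.9304, -0.3666)
edge 4: e_4 = (+1.70, +3.25);  n_4 = (+0.8861, -0.4635)
∠(n_3, n_4) = 130.88°
δ = |180° − 130.88°| = 49.12°
49.12° ≤ 2α = 61.93°  →  valid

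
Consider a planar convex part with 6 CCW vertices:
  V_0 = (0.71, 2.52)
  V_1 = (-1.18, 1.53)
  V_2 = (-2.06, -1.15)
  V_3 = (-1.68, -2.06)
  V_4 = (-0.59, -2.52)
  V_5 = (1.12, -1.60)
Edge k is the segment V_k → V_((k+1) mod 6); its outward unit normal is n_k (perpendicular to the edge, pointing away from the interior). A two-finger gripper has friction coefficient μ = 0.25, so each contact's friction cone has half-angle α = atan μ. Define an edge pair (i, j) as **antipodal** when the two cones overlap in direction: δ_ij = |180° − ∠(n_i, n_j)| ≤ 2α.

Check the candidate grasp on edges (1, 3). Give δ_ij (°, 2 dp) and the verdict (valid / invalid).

α = atan 0.25 = 14.04°;  2α = 28.07°
edge 1: e_1 = (-0.88, -2.68);  n_1 = (-0.9501, +0.3120)
edge 3: e_3 = (+1.09, -0.46);  n_3 = (-0.3888, -0.9213)
∠(n_1, n_3) = 85.30°
δ = |180° − 85.30°| = 94.70°
94.70° > 2α = 28.07°  →  invalid

δ = 94.70°, invalid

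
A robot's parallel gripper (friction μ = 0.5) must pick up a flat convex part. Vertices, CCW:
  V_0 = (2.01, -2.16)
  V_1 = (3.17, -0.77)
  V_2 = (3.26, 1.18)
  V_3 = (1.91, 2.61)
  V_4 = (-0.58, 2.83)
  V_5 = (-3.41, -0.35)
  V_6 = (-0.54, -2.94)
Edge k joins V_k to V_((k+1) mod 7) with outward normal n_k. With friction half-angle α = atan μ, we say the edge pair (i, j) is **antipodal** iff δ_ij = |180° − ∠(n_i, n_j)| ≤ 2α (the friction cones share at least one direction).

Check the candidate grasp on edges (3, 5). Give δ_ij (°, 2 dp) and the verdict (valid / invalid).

α = atan 0.5 = 26.57°;  2α = 53.13°
edge 3: e_3 = (-2.49, +0.22);  n_3 = (+0.0880, +0.9961)
edge 5: e_5 = (+2.87, -2.59);  n_5 = (-0.6700, -0.7424)
∠(n_3, n_5) = 142.98°
δ = |180° − 142.98°| = 37.02°
37.02° ≤ 2α = 53.13°  →  valid

δ = 37.02°, valid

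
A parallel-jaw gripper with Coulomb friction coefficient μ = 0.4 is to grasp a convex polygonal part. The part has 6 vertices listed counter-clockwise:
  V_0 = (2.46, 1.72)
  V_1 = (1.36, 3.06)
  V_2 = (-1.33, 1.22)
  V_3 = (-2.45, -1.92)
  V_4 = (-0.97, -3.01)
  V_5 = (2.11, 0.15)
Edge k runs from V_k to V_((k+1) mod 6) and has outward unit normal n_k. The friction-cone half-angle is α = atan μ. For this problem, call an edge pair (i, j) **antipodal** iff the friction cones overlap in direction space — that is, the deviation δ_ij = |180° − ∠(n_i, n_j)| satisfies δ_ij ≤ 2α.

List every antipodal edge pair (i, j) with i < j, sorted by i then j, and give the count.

α = atan 0.4 = 21.80°;  2α = 43.60°
n_0 = (+0.7729, +0.6345)
n_1 = (-0.5646, +0.8254)
n_2 = (-0.9419, +0.3360)
n_3 = (-0.5930, -0.8052)
n_4 = (+0.7161, -0.6980)
n_5 = (+0.9760, -0.2176)
  (0,1): δ = 95.01°  ·
  (0,2): δ = 59.01°  ·
  (0,3): δ = 14.25°  ✓
  (0,4): δ = 96.35°  ·
  (0,5): δ = 128.05°  ·
  (1,2): δ = 144.00°  ·
  (1,3): δ = 70.74°  ·
  (1,4): δ = 11.36°  ✓
  (1,5): δ = 43.06°  ✓
  (2,3): δ = 106.74°  ·
  (2,4): δ = 24.63°  ✓
  (2,5): δ = 7.06°  ✓
  (3,4): δ = 97.89°  ·
  (3,5): δ = 66.20°  ·
  (4,5): δ = 148.30°  ·
antipodal pairs: 5

count = 5; pairs: (0,3), (1,4), (1,5), (2,4), (2,5)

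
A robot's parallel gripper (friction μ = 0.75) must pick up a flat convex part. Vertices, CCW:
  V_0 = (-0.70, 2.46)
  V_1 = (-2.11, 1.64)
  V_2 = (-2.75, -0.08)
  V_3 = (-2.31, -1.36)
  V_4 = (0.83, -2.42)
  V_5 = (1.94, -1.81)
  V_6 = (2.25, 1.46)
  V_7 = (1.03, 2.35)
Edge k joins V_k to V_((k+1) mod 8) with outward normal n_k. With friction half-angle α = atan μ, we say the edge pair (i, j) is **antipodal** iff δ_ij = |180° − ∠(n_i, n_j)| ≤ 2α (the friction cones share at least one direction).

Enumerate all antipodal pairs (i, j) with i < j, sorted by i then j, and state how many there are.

α = atan 0.75 = 36.87°;  2α = 73.74°
n_0 = (-0.5027, +0.8644)
n_1 = (-0.9372, +0.3487)
n_2 = (-0.9457, -0.3251)
n_3 = (-0.3198, -0.9475)
n_4 = (+0.4816, -0.8764)
n_5 = (+0.9955, -0.0944)
n_6 = (+0.5894, +0.8079)
n_7 = (+0.0635, +0.9980)
  (0,1): δ = 140.59°  ·
  (0,2): δ = 101.21°  ·
  (0,3): δ = 48.83°  ✓
  (0,4): δ = 1.39°  ✓
  (0,5): δ = 54.40°  ✓
  (0,6): δ = 113.71°  ·
  (0,7): δ = 146.18°  ·
  (1,2): δ = 140.62°  ·
  (1,3): δ = 88.24°  ·
  (1,4): δ = 40.80°  ✓
  (1,5): δ = 14.99°  ✓
  (1,6): δ = 74.30°  ·
  (1,7): δ = 106.77°  ·
  (2,3): δ = 127.62°  ·
  (2,4): δ = 80.18°  ·
  (2,5): δ = 24.39°  ✓
  (2,6): δ = 34.92°  ✓
  (2,7): δ = 67.39°  ✓
  (3,4): δ = 132.56°  ·
  (3,5): δ = 76.76°  ·
  (3,6): δ = 17.46°  ✓
  (3,7): δ = 15.02°  ✓
  (4,5): δ = 124.21°  ·
  (4,6): δ = 64.90°  ✓
  (4,7): δ = 32.43°  ✓
  (5,6): δ = 120.70°  ·
  (5,7): δ = 88.22°  ·
  (6,7): δ = 147.53°  ·
antipodal pairs: 12

count = 12; pairs: (0,3), (0,4), (0,5), (1,4), (1,5), (2,5), (2,6), (2,7), (3,6), (3,7), (4,6), (4,7)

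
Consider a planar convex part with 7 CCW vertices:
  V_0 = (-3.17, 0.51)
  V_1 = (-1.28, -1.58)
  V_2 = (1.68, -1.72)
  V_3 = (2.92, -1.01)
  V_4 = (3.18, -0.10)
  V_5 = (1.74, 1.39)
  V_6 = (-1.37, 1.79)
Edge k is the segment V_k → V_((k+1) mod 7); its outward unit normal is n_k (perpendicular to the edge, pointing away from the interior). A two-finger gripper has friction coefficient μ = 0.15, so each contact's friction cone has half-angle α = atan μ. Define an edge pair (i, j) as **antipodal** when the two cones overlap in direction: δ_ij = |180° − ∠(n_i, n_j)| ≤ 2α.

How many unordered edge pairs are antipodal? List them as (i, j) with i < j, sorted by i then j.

count = 3; pairs: (0,4), (1,5), (2,6)

α = atan 0.15 = 8.53°;  2α = 17.06°
n_0 = (-0.7417, -0.6707)
n_1 = (-0.0472, -0.9989)
n_2 = (+0.4969, -0.8678)
n_3 = (+0.9615, -0.2747)
n_4 = (+0.7191, +0.6949)
n_5 = (+0.1276, +0.9918)
n_6 = (-0.5795, +0.8150)
  (0,1): δ = 134.83°  ·
  (0,2): δ = 102.33°  ·
  (0,3): δ = 58.07°  ·
  (0,4): δ = 1.90°  ✓
  (0,5): δ = 40.55°  ·
  (0,6): δ = 83.29°  ·
  (1,2): δ = 147.50°  ·
  (1,3): δ = 103.24°  ·
  (1,4): δ = 43.27°  ·
  (1,5): δ = 4.62°  ✓
  (1,6): δ = 38.12°  ·
  (2,3): δ = 135.74°  ·
  (2,4): δ = 75.77°  ·
  (2,5): δ = 37.12°  ·
  (2,6): δ = 5.62°  ✓
  (3,4): δ = 120.03°  ·
  (3,5): δ = 81.38°  ·
  (3,6): δ = 38.64°  ·
  (4,5): δ = 141.35°  ·
  (4,6): δ = 98.61°  ·
  (5,6): δ = 137.25°  ·
antipodal pairs: 3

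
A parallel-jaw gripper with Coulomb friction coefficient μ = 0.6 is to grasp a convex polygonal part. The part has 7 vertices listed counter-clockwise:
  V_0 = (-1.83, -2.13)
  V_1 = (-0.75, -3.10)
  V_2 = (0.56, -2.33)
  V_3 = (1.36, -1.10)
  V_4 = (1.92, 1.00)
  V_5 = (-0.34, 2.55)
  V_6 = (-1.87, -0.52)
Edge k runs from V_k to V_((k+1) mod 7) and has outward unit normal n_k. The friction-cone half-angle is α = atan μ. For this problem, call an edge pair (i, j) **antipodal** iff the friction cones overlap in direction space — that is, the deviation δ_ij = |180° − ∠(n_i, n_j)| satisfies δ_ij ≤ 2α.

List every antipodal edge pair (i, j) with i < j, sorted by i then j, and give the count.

count = 8; pairs: (0,4), (1,5), (1,6), (2,5), (2,6), (3,5), (3,6), (4,6)

α = atan 0.6 = 30.96°;  2α = 61.93°
n_0 = (-0.6682, -0.7440)
n_1 = (+0.5067, -0.8621)
n_2 = (+0.8383, -0.5452)
n_3 = (+0.9662, -0.2577)
n_4 = (+0.5656, +0.8247)
n_5 = (-0.8950, +0.4460)
n_6 = (-0.9997, -0.0248)
  (0,1): δ = 107.63°  ·
  (0,2): δ = 81.11°  ·
  (0,3): δ = 63.00°  ·
  (0,4): δ = 7.48°  ✓
  (0,5): δ = 105.44°  ·
  (0,6): δ = 133.35°  ·
  (1,2): δ = 153.49°  ·
  (1,3): δ = 135.38°  ·
  (1,4): δ = 64.89°  ·
  (1,5): δ = 33.06°  ✓
  (1,6): δ = 60.98°  ✓
  (2,3): δ = 161.89°  ·
  (2,4): δ = 91.40°  ·
  (2,5): δ = 6.55°  ✓
  (2,6): δ = 34.46°  ✓
  (3,4): δ = 109.51°  ·
  (3,5): δ = 11.56°  ✓
  (3,6): δ = 16.35°  ✓
  (4,5): δ = 82.05°  ·
  (4,6): δ = 54.13°  ✓
  (5,6): δ = 152.09°  ·
antipodal pairs: 8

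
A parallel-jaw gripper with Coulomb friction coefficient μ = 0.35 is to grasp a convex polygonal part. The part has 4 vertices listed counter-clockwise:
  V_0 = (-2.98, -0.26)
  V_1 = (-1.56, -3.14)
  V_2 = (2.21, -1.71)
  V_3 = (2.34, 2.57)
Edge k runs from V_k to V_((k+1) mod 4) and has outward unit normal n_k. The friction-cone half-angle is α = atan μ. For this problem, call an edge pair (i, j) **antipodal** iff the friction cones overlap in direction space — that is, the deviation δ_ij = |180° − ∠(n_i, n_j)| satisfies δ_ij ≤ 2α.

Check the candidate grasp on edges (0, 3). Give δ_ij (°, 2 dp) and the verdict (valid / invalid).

δ = 91.77°, invalid

α = atan 0.35 = 19.29°;  2α = 38.58°
edge 0: e_0 = (+1.42, -2.88);  n_0 = (-0.8969, -0.4422)
edge 3: e_3 = (-5.32, -2.83);  n_3 = (-0.4696, +0.8829)
∠(n_0, n_3) = 88.23°
δ = |180° − 88.23°| = 91.77°
91.77° > 2α = 38.58°  →  invalid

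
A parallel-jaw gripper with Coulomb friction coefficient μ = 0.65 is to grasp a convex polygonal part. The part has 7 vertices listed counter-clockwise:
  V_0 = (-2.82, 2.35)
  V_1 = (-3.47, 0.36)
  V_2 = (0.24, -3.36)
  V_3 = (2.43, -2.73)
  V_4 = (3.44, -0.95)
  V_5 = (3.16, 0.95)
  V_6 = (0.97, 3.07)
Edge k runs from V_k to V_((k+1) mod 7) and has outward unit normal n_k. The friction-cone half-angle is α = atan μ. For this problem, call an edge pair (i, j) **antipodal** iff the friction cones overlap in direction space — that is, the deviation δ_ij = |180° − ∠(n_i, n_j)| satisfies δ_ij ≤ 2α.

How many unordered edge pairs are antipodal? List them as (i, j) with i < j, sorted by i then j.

count = 10; pairs: (0,2), (0,3), (0,4), (0,5), (1,4), (1,5), (1,6), (2,5), (2,6), (3,6)

α = atan 0.65 = 33.02°;  2α = 66.05°
n_0 = (-0.9506, +0.3105)
n_1 = (-0.7081, -0.7062)
n_2 = (+0.2765, -0.9610)
n_3 = (+0.8697, -0.4935)
n_4 = (+0.9893, +0.1458)
n_5 = (+0.6955, +0.7185)
n_6 = (-0.1866, +0.9824)
  (0,1): δ = 116.99°  ·
  (0,2): δ = 55.86°  ✓
  (0,3): δ = 11.48°  ✓
  (0,4): δ = 26.47°  ✓
  (0,5): δ = 64.02°  ✓
  (0,6): δ = 118.85°  ·
  (1,2): δ = 118.87°  ·
  (1,3): δ = 74.49°  ·
  (1,4): δ = 36.54°  ✓
  (1,5): δ = 1.01°  ✓
  (1,6): δ = 55.83°  ✓
  (2,3): δ = 135.62°  ·
  (2,4): δ = 97.67°  ·
  (2,5): δ = 60.12°  ✓
  (2,6): δ = 5.29°  ✓
  (3,4): δ = 142.05°  ·
  (3,5): δ = 104.50°  ·
  (3,6): δ = 49.67°  ✓
  (4,5): δ = 142.45°  ·
  (4,6): δ = 87.63°  ·
  (5,6): δ = 125.17°  ·
antipodal pairs: 10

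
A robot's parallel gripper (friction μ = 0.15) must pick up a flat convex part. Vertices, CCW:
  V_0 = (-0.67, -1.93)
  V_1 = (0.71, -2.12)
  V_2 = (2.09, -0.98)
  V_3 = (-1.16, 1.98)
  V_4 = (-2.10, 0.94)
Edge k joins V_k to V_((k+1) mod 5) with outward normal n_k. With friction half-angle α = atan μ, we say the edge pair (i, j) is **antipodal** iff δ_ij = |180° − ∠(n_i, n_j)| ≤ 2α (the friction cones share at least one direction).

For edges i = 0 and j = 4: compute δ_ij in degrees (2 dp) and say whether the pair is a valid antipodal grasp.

δ = 124.32°, invalid

α = atan 0.15 = 8.53°;  2α = 17.06°
edge 0: e_0 = (+1.38, -0.19);  n_0 = (-0.1364, -0.9907)
edge 4: e_4 = (+1.43, -2.87);  n_4 = (-0.8951, -0.4460)
∠(n_0, n_4) = 55.68°
δ = |180° − 55.68°| = 124.32°
124.32° > 2α = 17.06°  →  invalid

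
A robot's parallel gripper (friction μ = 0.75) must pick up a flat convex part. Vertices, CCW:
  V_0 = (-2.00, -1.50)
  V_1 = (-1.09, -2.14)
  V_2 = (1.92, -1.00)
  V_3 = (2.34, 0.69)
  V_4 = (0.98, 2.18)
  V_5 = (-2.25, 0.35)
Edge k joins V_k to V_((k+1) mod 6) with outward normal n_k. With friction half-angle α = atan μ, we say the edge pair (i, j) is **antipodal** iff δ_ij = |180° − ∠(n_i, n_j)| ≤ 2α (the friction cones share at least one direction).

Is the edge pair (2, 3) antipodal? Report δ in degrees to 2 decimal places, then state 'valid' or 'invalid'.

δ = 123.66°, invalid

α = atan 0.75 = 36.87°;  2α = 73.74°
edge 2: e_2 = (+0.42, +1.69);  n_2 = (+0.9705, -0.2412)
edge 3: e_3 = (-1.36, +1.49);  n_3 = (+0.7386, +0.6742)
∠(n_2, n_3) = 56.34°
δ = |180° − 56.34°| = 123.66°
123.66° > 2α = 73.74°  →  invalid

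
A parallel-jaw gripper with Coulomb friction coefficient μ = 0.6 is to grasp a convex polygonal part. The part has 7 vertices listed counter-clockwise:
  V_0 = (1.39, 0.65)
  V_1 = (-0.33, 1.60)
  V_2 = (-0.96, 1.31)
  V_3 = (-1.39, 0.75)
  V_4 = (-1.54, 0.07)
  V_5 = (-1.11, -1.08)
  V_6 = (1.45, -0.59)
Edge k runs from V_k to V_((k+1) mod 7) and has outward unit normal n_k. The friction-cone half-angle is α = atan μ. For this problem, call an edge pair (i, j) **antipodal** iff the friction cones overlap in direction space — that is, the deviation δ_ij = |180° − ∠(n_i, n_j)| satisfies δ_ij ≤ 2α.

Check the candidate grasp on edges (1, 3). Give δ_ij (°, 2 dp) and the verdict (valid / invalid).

δ = 127.16°, invalid

α = atan 0.6 = 30.96°;  2α = 61.93°
edge 1: e_1 = (-0.63, -0.29);  n_1 = (-0.4181, +0.9084)
edge 3: e_3 = (-0.15, -0.68);  n_3 = (-0.9765, +0.2154)
∠(n_1, n_3) = 52.84°
δ = |180° − 52.84°| = 127.16°
127.16° > 2α = 61.93°  →  invalid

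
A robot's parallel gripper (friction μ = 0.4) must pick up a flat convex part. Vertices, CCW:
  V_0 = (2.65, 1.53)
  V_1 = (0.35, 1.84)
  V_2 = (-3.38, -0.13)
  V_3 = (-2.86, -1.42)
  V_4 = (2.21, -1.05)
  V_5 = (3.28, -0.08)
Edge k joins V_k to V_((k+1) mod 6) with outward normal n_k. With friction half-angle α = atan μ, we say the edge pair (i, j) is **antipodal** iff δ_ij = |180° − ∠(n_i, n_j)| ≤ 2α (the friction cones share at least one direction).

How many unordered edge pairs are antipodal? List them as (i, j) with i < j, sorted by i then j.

α = atan 0.4 = 21.80°;  2α = 43.60°
n_0 = (+0.1336, +0.9910)
n_1 = (-0.4670, +0.8842)
n_2 = (-0.9275, -0.3739)
n_3 = (+0.0728, -0.9973)
n_4 = (+0.6716, -0.7409)
n_5 = (+0.9312, +0.3644)
  (0,1): δ = 144.48°  ·
  (0,2): δ = 60.37°  ·
  (0,3): δ = 11.85°  ✓
  (0,4): δ = 49.87°  ·
  (0,5): δ = 119.05°  ·
  (1,2): δ = 95.89°  ·
  (1,3): δ = 23.67°  ✓
  (1,4): δ = 14.35°  ✓
  (1,5): δ = 83.53°  ·
  (2,3): δ = 107.78°  ·
  (2,4): δ = 69.76°  ·
  (2,5): δ = 0.58°  ✓
  (3,4): δ = 141.98°  ·
  (3,5): δ = 72.80°  ·
  (4,5): δ = 110.82°  ·
antipodal pairs: 4

count = 4; pairs: (0,3), (1,3), (1,4), (2,5)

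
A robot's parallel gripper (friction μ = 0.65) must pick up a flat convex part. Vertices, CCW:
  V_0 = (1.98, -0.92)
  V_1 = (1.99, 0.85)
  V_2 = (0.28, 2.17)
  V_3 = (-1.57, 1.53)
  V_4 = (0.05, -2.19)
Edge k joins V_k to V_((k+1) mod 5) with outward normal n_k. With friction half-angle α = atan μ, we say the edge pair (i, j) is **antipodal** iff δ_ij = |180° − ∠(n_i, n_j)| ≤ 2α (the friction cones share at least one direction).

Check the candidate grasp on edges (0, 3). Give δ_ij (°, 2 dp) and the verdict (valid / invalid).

δ = 23.86°, valid

α = atan 0.65 = 33.02°;  2α = 66.05°
edge 0: e_0 = (+0.01, +1.77);  n_0 = (+1.0000, -0.0056)
edge 3: e_3 = (+1.62, -3.72);  n_3 = (-0.9168, -0.3993)
∠(n_0, n_3) = 156.14°
δ = |180° − 156.14°| = 23.86°
23.86° ≤ 2α = 66.05°  →  valid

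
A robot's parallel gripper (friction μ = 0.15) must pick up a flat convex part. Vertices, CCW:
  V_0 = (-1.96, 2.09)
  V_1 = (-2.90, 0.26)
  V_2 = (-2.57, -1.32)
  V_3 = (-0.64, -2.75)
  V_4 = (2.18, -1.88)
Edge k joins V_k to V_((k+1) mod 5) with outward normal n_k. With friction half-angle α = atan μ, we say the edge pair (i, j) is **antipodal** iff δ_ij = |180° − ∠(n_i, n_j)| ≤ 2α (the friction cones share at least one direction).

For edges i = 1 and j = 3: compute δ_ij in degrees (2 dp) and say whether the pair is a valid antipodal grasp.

δ = 84.65°, invalid

α = atan 0.15 = 8.53°;  2α = 17.06°
edge 1: e_1 = (+0.33, -1.58);  n_1 = (-0.9789, -0.2044)
edge 3: e_3 = (+2.82, +0.87);  n_3 = (+0.2948, -0.9556)
∠(n_1, n_3) = 95.35°
δ = |180° − 95.35°| = 84.65°
84.65° > 2α = 17.06°  →  invalid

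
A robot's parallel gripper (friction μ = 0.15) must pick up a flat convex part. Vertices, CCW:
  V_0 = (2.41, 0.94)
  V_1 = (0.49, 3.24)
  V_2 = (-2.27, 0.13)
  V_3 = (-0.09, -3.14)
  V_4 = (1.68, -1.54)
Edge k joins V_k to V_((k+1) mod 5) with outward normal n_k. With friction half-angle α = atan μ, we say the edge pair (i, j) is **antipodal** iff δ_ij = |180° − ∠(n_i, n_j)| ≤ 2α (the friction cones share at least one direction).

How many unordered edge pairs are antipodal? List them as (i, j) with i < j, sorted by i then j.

count = 2; pairs: (0,2), (1,3)

α = atan 0.15 = 8.53°;  2α = 17.06°
n_0 = (+0.7677, +0.6408)
n_1 = (-0.7479, +0.6638)
n_2 = (-0.8321, -0.5547)
n_3 = (+0.6706, -0.7418)
n_4 = (+0.9593, -0.2824)
  (0,1): δ = 81.44°  ·
  (0,2): δ = 6.16°  ✓
  (0,3): δ = 92.26°  ·
  (0,4): δ = 123.74°  ·
  (1,2): δ = 104.72°  ·
  (1,3): δ = 6.30°  ✓
  (1,4): δ = 25.19°  ·
  (2,3): δ = 81.58°  ·
  (2,4): δ = 50.09°  ·
  (3,4): δ = 148.51°  ·
antipodal pairs: 2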